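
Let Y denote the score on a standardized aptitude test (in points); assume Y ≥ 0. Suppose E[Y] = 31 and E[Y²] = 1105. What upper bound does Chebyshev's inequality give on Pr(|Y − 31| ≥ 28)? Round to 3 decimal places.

Var(Y) = E[Y²] − (E[Y])² = 1105 − 961 = 144.
Chebyshev's inequality: Pr(|Y − μ| ≥ t) ≤ Var(Y)/t² = 144/784 = 0.1837.

0.184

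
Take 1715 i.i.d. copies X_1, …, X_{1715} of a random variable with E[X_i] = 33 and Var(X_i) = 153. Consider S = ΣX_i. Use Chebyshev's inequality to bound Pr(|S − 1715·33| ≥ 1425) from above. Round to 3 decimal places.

0.129

Var(S) = n·Var(X_i) = 1715·153 = 262395.
Chebyshev: Pr(|S − 1715·33| ≥ 1425) ≤ Var(S)/1425² = 262395/2030625 = 0.1292.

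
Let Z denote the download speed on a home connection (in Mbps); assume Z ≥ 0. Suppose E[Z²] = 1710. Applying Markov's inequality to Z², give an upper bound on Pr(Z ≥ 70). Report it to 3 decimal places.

0.349

Since Z ≥ 0, the event {Z ≥ 70} is the same as {Z² ≥ 4900}.
Markov's inequality applied to Z² gives Pr(Z² ≥ 4900) ≤ E[Z²]/4900 = 1710/4900 = 0.3490.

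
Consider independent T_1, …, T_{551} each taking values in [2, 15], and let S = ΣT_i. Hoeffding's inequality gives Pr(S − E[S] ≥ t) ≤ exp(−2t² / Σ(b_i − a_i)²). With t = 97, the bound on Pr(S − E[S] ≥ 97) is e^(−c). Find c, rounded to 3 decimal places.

0.202

Σ(b_i − a_i)² = 551·(13)² = 93119.
c = 2t²/93119 = 2·97²/93119 = 0.2021.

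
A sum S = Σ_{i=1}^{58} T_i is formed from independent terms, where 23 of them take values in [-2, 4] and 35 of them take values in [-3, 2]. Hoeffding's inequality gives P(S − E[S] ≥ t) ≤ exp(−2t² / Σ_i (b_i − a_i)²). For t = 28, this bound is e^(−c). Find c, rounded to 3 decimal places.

0.921

Σ(b_i − a_i)² = 23·6² + 35·5² = 1703.
c = 2t² / 1703 = 2·28² / 1703 = 0.9207.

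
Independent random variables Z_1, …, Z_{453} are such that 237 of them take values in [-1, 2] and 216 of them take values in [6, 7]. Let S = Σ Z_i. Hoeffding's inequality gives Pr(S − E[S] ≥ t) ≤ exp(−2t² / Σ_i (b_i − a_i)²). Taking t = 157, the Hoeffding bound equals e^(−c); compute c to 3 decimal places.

Σ(b_i − a_i)² = 237·3² + 216·1² = 2349.
c = 2t² / 2349 = 2·157² / 2349 = 20.9868.

20.987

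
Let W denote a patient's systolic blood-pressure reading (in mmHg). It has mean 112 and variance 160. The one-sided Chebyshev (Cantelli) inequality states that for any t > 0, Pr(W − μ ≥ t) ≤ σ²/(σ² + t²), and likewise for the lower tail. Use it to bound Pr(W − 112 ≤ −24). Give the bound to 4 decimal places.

0.2174

Here σ² = 160 and t = 24, so σ² + t² = 736.
Cantelli's bound: 160/736 = 0.2174.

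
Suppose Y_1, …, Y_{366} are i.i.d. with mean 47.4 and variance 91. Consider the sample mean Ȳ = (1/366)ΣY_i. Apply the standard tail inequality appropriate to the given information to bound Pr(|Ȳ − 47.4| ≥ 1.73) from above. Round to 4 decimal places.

With mean and variance of each term known, Chebyshev's inequality bounds the deviation of the sum (or sample mean).
Var(Ȳ) = Var(Y_i)/n = 91/366 = 0.24863.
Chebyshev: Pr(|Ȳ − 47.4| ≥ 1.73) ≤ Var(Ȳ)/(1.73)² = 91/(366·1.73²) = 0.0831.

0.0831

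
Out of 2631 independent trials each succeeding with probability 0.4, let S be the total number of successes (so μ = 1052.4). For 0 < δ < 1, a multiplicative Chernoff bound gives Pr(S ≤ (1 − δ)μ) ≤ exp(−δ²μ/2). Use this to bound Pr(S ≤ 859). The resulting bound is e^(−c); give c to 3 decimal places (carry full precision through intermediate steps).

17.771

Write 859 = (1 − δ)μ, so δ = 1 − 859/1052.4 = 0.1837704…
Then the exponent is δ²μ/2 = (μ − 859)²/(2μ) = 17.770601.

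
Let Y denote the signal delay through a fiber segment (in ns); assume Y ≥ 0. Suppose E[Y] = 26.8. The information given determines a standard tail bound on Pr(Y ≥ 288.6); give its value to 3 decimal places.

Only the mean of a non-negative variable is known, so Markov's inequality is the applicable tail bound.
Markov's inequality: for a non-negative random variable, Pr(Y ≥ a) ≤ E[Y]/a.
Here E[Y] = 26.8 and a = 288.6, so the bound is 26.8/288.6 = 0.0929.

0.093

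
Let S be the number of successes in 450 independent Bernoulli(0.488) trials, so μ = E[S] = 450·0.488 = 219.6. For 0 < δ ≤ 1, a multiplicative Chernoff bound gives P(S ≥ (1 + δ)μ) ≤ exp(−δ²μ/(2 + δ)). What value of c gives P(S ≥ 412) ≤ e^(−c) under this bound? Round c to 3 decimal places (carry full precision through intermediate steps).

58.609

Write 412 = (1 + δ)μ, so δ = 412/219.6 − 1 = 0.8761384…
Then the exponent is δ²μ/(2 + δ) = (412 − μ)² / (μ·(2 + δ)) = 58.609500.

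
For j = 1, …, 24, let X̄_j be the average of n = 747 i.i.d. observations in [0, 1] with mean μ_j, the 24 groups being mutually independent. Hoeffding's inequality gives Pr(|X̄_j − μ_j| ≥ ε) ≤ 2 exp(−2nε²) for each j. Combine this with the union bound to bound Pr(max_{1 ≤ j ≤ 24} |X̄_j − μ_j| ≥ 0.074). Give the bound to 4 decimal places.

Per-experiment Hoeffding bound: 2·exp(−2·747·0.074²) = 2·exp(−8.18114) = 0.00055976.
Union bound over 24 events: 24·0.00055976 = 0.01343.

0.0134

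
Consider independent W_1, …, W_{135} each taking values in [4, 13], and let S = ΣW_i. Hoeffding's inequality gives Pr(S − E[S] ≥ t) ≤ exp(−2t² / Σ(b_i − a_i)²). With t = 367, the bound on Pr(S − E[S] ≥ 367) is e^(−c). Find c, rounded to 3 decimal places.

24.634

Σ(b_i − a_i)² = 135·(9)² = 10935.
c = 2t²/10935 = 2·367²/10935 = 24.6345.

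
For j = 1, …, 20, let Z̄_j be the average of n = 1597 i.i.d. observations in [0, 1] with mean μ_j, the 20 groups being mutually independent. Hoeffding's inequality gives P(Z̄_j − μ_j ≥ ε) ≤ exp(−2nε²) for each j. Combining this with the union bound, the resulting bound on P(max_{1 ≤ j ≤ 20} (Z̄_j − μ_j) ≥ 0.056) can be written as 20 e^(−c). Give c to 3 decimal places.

Union bound over the 20 events: P(max_{1 ≤ j ≤ 20} (Z̄_j − μ_j) ≥ 0.056) ≤ 20·exp(−2nε²) = 20 exp(−2·1597·0.056²).
So c = 2·1597·0.056² = 10.0164.

10.016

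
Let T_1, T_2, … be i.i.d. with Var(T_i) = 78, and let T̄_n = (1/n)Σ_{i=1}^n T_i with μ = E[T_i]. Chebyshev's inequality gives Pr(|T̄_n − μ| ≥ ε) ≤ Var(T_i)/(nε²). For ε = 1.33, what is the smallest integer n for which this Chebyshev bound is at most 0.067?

Require 78/(n·1.33²) ≤ 0.067, i.e. n ≥ 78/(0.067·1.33²) = 658.137.
The smallest integer n is 659.

659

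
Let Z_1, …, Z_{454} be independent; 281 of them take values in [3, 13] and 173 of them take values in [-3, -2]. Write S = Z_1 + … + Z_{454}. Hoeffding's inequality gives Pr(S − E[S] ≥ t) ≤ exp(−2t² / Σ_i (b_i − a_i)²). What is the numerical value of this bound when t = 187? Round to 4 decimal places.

Σ(b_i − a_i)² = 281·10² + 173·1² = 28273.
Exponent = 2·187² / 28273 = 2.47367.
Bound = exp(−2.47367) = 0.08428.

0.0843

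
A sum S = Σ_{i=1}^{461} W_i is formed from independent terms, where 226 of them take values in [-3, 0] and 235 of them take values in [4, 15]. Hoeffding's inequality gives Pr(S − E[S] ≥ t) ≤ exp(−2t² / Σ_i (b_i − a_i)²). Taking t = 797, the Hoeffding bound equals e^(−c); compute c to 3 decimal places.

Σ(b_i − a_i)² = 226·3² + 235·11² = 30469.
c = 2t² / 30469 = 2·797² / 30469 = 41.6954.

41.695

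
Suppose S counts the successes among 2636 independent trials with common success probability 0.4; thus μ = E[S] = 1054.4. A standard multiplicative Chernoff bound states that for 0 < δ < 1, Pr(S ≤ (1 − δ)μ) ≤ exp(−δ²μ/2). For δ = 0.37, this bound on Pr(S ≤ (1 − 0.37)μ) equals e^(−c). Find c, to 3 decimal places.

72.174

c = δ²μ/2 = 0.37²·1054.4/2 = 72.1737.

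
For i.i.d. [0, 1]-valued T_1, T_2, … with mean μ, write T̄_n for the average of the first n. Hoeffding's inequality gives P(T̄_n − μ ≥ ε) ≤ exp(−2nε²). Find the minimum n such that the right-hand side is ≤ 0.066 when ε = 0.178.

Require exp(−2nε²) ≤ 0.066, i.e. 2nε² ≥ ln(1/0.066) = 2.718101.
So n ≥ 2.718101 / (2·0.178²) = 42.894.
The smallest integer n is 43.

43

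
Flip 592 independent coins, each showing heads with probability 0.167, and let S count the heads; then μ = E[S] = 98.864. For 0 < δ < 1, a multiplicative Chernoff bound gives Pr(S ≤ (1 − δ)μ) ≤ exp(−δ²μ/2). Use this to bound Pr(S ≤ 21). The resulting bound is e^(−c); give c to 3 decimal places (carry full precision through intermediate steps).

30.662

Write 21 = (1 − δ)μ, so δ = 1 − 21/98.864 = 0.787587…
Then the exponent is δ²μ/2 = (μ − 21)²/(2μ) = 30.662337.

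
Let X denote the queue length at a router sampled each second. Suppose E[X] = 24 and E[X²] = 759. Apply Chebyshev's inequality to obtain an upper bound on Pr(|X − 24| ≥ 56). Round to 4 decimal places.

0.0584

Var(X) = E[X²] − (E[X])² = 759 − 576 = 183.
Chebyshev's inequality: Pr(|X − μ| ≥ t) ≤ Var(X)/t² = 183/3136 = 0.0584.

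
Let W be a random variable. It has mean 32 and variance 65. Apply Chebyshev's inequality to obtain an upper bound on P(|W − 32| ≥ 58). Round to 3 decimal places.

0.019

Chebyshev: P(|W − μ| ≥ t) ≤ Var(W)/t².
Bound = 65 / 3364 = 0.0193.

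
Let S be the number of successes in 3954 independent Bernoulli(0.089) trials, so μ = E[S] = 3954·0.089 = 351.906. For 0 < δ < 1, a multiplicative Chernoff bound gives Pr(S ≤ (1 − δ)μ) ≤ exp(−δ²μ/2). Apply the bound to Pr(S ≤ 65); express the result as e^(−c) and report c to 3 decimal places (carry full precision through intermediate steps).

Write 65 = (1 − δ)μ, so δ = 1 − 65/351.906 = 0.8152916…
Then the exponent is δ²μ/2 = (μ − 65)²/(2μ) = 116.956024.

116.956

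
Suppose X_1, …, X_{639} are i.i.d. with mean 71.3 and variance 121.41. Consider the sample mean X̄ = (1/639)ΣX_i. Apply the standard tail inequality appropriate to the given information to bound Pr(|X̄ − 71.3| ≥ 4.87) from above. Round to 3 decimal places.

0.008

With mean and variance of each term known, Chebyshev's inequality bounds the deviation of the sum (or sample mean).
Var(X̄) = Var(X_i)/n = 121.41/639 = 0.19.
Chebyshev: Pr(|X̄ − 71.3| ≥ 4.87) ≤ Var(X̄)/(4.87)² = 121.41/(639·4.87²) = 0.0080.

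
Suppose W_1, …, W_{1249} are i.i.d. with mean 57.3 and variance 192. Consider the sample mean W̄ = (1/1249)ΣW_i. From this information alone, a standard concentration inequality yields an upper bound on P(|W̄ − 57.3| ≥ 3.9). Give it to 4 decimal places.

0.0101

With mean and variance of each term known, Chebyshev's inequality bounds the deviation of the sum (or sample mean).
Var(W̄) = Var(W_i)/n = 192/1249 = 0.15372.
Chebyshev: P(|W̄ − 57.3| ≥ 3.9) ≤ Var(W̄)/(3.9)² = 192/(1249·3.9²) = 0.0101.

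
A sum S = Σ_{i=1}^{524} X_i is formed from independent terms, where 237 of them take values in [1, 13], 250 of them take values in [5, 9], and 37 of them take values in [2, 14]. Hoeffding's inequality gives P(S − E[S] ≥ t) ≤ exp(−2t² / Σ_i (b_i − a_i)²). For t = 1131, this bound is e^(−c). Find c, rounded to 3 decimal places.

Σ(b_i − a_i)² = 237·12² + 250·4² + 37·12² = 43456.
c = 2t² / 43456 = 2·1131² / 43456 = 58.8715.

58.872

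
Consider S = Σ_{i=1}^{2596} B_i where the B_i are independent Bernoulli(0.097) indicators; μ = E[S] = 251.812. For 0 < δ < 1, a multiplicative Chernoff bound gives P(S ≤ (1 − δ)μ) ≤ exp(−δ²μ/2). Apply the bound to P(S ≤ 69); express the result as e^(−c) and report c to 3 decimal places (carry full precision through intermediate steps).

Write 69 = (1 − δ)μ, so δ = 1 − 69/251.812 = 0.7259861…
Then the exponent is δ²μ/2 = (μ − 69)²/(2μ) = 66.359481.

66.359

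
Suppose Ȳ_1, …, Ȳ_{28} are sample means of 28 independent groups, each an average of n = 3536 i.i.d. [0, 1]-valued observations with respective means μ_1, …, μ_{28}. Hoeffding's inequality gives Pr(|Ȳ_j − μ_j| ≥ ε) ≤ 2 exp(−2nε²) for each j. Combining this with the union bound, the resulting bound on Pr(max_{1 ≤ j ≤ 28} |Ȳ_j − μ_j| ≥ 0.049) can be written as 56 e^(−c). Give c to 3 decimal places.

Union bound over the 28 events: Pr(max_{1 ≤ j ≤ 28} |Ȳ_j − μ_j| ≥ 0.049) ≤ 28·2·exp(−2nε²) = 56 exp(−2·3536·0.049²).
So c = 2·3536·0.049² = 16.9799.

16.980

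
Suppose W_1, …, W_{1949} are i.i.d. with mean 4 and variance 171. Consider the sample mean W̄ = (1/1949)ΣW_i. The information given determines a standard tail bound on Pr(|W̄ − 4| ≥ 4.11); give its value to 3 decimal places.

0.005

With mean and variance of each term known, Chebyshev's inequality bounds the deviation of the sum (or sample mean).
Var(W̄) = Var(W_i)/n = 171/1949 = 0.087737.
Chebyshev: Pr(|W̄ − 4| ≥ 4.11) ≤ Var(W̄)/(4.11)² = 171/(1949·4.11²) = 0.0052.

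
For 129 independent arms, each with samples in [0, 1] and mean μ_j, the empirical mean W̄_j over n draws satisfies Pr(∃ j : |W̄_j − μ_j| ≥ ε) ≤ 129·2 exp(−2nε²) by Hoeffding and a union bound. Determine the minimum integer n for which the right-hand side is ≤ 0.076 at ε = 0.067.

Need 2·129·exp(−2nε²) ≤ 0.076, i.e. exp(−2nε²) ≤ 0.076/258.
So 2nε² ≥ ln(258/0.076) = 8.129982.
Hence n ≥ 8.129982/(2·0.067²) = 905.545.
The smallest integer n is 906.

906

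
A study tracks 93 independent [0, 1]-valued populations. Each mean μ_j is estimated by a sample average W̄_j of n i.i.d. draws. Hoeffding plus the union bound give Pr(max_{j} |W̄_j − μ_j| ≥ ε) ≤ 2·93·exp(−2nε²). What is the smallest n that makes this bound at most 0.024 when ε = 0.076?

Need 2·93·exp(−2nε²) ≤ 0.024, i.e. exp(−2nε²) ≤ 0.024/186.
So 2nε² ≥ ln(186/0.024) = 8.955448.
Hence n ≥ 8.955448/(2·0.076²) = 775.229.
The smallest integer n is 776.

776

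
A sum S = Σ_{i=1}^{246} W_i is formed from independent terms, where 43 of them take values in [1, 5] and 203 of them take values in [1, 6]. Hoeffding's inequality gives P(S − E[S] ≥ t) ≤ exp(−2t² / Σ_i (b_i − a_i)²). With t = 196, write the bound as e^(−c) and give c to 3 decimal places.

Σ(b_i − a_i)² = 43·4² + 203·5² = 5763.
c = 2t² / 5763 = 2·196² / 5763 = 13.3319.

13.332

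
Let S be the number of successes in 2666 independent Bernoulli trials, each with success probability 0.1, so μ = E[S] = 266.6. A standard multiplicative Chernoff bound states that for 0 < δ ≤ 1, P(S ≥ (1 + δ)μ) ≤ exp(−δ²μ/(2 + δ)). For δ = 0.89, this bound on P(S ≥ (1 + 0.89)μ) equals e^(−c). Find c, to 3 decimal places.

c = δ²μ/(2 + δ) = 0.89²·266.6/(2 + 0.89) = 73.0705.

73.071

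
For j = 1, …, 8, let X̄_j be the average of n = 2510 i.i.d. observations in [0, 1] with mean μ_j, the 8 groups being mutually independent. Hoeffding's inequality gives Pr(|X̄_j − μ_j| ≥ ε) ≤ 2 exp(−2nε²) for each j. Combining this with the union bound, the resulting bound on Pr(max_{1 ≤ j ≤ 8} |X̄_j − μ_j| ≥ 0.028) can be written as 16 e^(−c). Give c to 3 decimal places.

Union bound over the 8 events: Pr(max_{1 ≤ j ≤ 8} |X̄_j − μ_j| ≥ 0.028) ≤ 8·2·exp(−2nε²) = 16 exp(−2·2510·0.028²).
So c = 2·2510·0.028² = 3.9357.

3.936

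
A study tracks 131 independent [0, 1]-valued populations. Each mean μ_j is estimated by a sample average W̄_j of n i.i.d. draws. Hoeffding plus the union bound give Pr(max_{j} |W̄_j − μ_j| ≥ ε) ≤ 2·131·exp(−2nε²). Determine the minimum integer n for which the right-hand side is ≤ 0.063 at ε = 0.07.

Need 2·131·exp(−2nε²) ≤ 0.063, i.e. exp(−2nε²) ≤ 0.063/262.
So 2nε² ≥ ln(262/0.063) = 8.332965.
Hence n ≥ 8.332965/(2·0.07²) = 850.303.
The smallest integer n is 851.

851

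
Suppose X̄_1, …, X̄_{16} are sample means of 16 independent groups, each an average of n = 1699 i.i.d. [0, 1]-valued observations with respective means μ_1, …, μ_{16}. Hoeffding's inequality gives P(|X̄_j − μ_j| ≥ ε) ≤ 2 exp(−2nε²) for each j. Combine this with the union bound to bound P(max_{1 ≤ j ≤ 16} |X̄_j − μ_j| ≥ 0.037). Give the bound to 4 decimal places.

0.3054

Per-experiment Hoeffding bound: 2·exp(−2·1699·0.037²) = 2·exp(−4.65186) = 0.019088.
Union bound over 16 events: 16·0.019088 = 0.30540.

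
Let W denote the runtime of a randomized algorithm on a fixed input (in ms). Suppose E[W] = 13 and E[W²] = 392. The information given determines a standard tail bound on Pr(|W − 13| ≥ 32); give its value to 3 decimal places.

The first two moments determine the variance, so Chebyshev's inequality is the sharpest standard bound available.
Var(W) = E[W²] − (E[W])² = 392 − 169 = 223.
Chebyshev's inequality: Pr(|W − μ| ≥ t) ≤ Var(W)/t² = 223/1024 = 0.2178.

0.218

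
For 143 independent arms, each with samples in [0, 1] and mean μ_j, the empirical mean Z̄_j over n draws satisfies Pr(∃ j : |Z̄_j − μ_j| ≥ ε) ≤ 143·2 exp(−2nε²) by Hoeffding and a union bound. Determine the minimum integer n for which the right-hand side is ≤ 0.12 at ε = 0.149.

Need 2·143·exp(−2nε²) ≤ 0.12, i.e. exp(−2nε²) ≤ 0.12/286.
So 2nε² ≥ ln(286/0.12) = 7.776255.
Hence n ≥ 7.776255/(2·0.149²) = 175.133.
The smallest integer n is 176.

176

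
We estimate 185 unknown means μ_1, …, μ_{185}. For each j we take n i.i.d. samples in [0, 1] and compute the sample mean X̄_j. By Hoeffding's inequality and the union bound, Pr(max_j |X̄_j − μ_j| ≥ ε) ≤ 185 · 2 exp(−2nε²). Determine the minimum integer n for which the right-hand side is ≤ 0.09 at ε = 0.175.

Need 2·185·exp(−2nε²) ≤ 0.09, i.e. exp(−2nε²) ≤ 0.09/370.
So 2nε² ≥ ln(370/0.09) = 8.321449.
Hence n ≥ 8.321449/(2·0.175²) = 135.860.
The smallest integer n is 136.

136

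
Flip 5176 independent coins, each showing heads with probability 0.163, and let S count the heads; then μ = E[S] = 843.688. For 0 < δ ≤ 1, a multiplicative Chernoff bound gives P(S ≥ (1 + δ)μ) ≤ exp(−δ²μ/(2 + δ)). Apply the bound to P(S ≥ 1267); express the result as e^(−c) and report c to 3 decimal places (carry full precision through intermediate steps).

Write 1267 = (1 + δ)μ, so δ = 1267/843.688 − 1 = 0.50174…
Then the exponent is δ²μ/(2 + δ) = (1267 − μ)² / (μ·(2 + δ)) = 84.897933.

84.898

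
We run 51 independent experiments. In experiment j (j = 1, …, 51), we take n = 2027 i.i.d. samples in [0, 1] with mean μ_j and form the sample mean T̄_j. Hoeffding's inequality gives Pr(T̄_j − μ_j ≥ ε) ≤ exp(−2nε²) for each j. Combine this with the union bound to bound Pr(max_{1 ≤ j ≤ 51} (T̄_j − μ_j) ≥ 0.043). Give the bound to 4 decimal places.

Per-experiment Hoeffding bound: exp(−2·2027·0.043²) = exp(−7.49585) = 0.00055539.
Union bound over 51 events: 51·0.00055539 = 0.02832.

0.0283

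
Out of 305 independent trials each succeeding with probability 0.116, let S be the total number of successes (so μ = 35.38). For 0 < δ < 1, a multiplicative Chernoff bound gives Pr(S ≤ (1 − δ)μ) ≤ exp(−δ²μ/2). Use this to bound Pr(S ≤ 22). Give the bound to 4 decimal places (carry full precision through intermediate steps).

0.0797

Write 22 = (1 − δ)μ, so δ = 1 − 22/35.38 = 0.3781798…
Then the exponent is δ²μ/2 = (μ − 22)²/(2μ) = 2.530023.
Bound = exp(−2.530023) = 0.07966.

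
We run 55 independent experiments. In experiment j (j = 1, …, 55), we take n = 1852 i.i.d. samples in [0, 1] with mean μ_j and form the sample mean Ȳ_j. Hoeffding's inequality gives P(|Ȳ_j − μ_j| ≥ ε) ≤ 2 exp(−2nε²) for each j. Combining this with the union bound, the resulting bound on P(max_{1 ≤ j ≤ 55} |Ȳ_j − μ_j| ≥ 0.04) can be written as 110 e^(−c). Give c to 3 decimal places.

Union bound over the 55 events: P(max_{1 ≤ j ≤ 55} |Ȳ_j − μ_j| ≥ 0.04) ≤ 55·2·exp(−2nε²) = 110 exp(−2·1852·0.04²).
So c = 2·1852·0.04² = 5.9264.

5.926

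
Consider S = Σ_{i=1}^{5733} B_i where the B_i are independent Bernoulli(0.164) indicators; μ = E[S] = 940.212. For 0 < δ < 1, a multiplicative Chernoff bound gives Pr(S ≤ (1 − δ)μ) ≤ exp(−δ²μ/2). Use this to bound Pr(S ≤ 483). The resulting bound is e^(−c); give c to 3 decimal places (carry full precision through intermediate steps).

Write 483 = (1 − δ)μ, so δ = 1 − 483/940.212 = 0.4862861…
Then the exponent is δ²μ/2 = (μ − 483)²/(2μ) = 111.167914.

111.168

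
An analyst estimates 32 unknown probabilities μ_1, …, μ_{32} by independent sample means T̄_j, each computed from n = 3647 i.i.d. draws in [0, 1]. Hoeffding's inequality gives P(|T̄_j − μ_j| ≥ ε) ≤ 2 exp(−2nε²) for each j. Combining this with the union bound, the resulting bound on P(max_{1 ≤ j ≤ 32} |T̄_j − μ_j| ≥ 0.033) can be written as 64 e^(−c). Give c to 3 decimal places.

Union bound over the 32 events: P(max_{1 ≤ j ≤ 32} |T̄_j − μ_j| ≥ 0.033) ≤ 32·2·exp(−2nε²) = 64 exp(−2·3647·0.033²).
So c = 2·3647·0.033² = 7.9432.

7.943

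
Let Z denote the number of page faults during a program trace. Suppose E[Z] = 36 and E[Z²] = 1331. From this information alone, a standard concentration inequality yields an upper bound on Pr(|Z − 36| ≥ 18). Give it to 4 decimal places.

0.1080

The first two moments determine the variance, so Chebyshev's inequality is the sharpest standard bound available.
Var(Z) = E[Z²] − (E[Z])² = 1331 − 1296 = 35.
Chebyshev's inequality: Pr(|Z − μ| ≥ t) ≤ Var(Z)/t² = 35/324 = 0.1080.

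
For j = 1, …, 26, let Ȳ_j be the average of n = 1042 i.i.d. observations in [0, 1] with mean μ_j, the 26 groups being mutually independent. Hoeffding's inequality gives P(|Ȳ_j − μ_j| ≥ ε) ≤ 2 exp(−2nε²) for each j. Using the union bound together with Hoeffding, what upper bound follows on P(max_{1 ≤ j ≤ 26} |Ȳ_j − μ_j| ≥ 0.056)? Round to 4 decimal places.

0.0755

Per-experiment Hoeffding bound: 2·exp(−2·1042·0.056²) = 2·exp(−6.53542) = 0.0029022.
Union bound over 26 events: 26·0.0029022 = 0.07546.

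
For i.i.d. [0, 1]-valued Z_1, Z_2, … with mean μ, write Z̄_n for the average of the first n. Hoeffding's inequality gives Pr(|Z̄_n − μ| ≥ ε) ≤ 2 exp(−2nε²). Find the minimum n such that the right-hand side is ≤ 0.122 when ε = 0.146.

Require 2·exp(−2nε²) ≤ 0.122, i.e. 2nε² ≥ ln(2/0.122) = 2.796881.
So n ≥ 2.796881 / (2·0.146²) = 65.605.
The smallest integer n is 66.

66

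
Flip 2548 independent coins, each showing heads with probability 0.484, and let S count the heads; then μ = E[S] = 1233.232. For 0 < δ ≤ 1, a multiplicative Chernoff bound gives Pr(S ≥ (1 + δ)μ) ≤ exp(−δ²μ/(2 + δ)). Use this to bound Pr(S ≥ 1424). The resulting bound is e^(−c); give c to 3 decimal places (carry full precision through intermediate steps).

Write 1424 = (1 + δ)μ, so δ = 1424/1233.232 − 1 = 0.1546895…
Then the exponent is δ²μ/(2 + δ) = (1424 − μ)² / (μ·(2 + δ)) = 13.695616.

13.696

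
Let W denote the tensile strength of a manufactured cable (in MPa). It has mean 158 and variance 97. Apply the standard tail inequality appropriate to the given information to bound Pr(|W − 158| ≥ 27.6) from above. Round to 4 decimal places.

0.1273

Mean and variance are known, so Chebyshev's inequality applies.
Chebyshev: Pr(|W − μ| ≥ t) ≤ Var(W)/t².
Bound = 97 / 761.76 = 0.1273.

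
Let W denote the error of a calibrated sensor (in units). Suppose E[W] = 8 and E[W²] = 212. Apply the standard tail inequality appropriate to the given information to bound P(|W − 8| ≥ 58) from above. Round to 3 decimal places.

0.044

The first two moments determine the variance, so Chebyshev's inequality is the sharpest standard bound available.
Var(W) = E[W²] − (E[W])² = 212 − 64 = 148.
Chebyshev's inequality: P(|W − μ| ≥ t) ≤ Var(W)/t² = 148/3364 = 0.0440.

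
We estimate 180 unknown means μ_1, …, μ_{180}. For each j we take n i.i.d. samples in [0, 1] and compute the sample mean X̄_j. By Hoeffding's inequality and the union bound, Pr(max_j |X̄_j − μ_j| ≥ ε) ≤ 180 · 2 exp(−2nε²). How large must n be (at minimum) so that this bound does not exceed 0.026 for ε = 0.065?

Need 2·180·exp(−2nε²) ≤ 0.026, i.e. exp(−2nε²) ≤ 0.026/360.
So 2nε² ≥ ln(360/0.026) = 9.535763.
Hence n ≥ 9.535763/(2·0.065²) = 1128.493.
The smallest integer n is 1129.

1129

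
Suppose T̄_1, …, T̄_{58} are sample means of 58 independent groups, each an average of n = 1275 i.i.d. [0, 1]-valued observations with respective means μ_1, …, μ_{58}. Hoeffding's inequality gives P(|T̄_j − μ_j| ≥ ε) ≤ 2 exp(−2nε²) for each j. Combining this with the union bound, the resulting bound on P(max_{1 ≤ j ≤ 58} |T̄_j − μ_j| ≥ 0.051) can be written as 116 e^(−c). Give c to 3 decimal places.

Union bound over the 58 events: P(max_{1 ≤ j ≤ 58} |T̄_j − μ_j| ≥ 0.051) ≤ 58·2·exp(−2nε²) = 116 exp(−2·1275·0.051²).
So c = 2·1275·0.051² = 6.6326.

6.633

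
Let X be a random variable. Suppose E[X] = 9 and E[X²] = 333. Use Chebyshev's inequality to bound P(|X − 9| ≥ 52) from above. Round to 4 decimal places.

0.0932

Var(X) = E[X²] − (E[X])² = 333 − 81 = 252.
Chebyshev's inequality: P(|X − μ| ≥ t) ≤ Var(X)/t² = 252/2704 = 0.0932.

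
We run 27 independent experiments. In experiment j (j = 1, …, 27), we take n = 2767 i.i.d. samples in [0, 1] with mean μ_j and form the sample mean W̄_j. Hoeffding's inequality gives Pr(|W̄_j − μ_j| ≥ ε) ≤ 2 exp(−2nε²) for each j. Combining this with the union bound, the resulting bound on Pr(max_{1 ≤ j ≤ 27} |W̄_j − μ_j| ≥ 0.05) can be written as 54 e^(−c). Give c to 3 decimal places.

Union bound over the 27 events: Pr(max_{1 ≤ j ≤ 27} |W̄_j − μ_j| ≥ 0.05) ≤ 27·2·exp(−2nε²) = 54 exp(−2·2767·0.05²).
So c = 2·2767·0.05² = 13.8350.

13.835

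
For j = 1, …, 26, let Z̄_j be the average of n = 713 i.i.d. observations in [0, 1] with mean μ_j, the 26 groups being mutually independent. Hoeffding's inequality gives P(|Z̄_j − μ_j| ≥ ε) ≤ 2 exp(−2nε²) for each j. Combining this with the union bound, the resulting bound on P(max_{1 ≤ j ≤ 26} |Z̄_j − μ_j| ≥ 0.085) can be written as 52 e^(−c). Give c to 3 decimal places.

10.303

Union bound over the 26 events: P(max_{1 ≤ j ≤ 26} |Z̄_j − μ_j| ≥ 0.085) ≤ 26·2·exp(−2nε²) = 52 exp(−2·713·0.085²).
So c = 2·713·0.085² = 10.3028.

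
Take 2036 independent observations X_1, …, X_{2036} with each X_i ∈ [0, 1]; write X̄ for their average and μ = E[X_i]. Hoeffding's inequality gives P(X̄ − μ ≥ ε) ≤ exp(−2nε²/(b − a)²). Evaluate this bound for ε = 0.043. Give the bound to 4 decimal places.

Exponent: 2nε²/(b − a)² = 2·2036·0.043² / 1² = 7.52913.
Bound = exp(−7.52913) = 0.00054.

0.0005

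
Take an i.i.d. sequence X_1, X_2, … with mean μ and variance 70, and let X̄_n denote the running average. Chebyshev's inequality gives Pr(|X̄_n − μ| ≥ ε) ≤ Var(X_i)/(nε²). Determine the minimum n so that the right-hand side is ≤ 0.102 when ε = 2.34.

126

Require 70/(n·2.34²) ≤ 0.102, i.e. n ≥ 70/(0.102·2.34²) = 125.333.
The smallest integer n is 126.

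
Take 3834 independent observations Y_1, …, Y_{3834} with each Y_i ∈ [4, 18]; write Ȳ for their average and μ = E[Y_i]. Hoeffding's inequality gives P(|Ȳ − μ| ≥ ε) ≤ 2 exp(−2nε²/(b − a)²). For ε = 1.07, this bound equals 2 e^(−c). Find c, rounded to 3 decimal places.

44.791

c = 2nε²/(b − a)² = 2·3834·1.07² / 14² = 44.7913.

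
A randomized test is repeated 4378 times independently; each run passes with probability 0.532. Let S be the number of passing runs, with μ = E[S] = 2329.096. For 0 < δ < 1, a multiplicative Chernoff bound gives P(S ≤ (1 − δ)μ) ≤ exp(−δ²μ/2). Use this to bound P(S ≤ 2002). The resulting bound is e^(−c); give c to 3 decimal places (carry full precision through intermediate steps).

22.969

Write 2002 = (1 − δ)μ, so δ = 1 − 2002/2329.096 = 0.140439…
Then the exponent is δ²μ/2 = (μ − 2002)²/(2μ) = 22.968524.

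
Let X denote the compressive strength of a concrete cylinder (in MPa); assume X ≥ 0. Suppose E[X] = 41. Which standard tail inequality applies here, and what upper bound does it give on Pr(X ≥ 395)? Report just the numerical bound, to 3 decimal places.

Only the mean of a non-negative variable is known, so Markov's inequality is the applicable tail bound.
Markov's inequality: for a non-negative random variable, Pr(X ≥ a) ≤ E[X]/a.
Here E[X] = 41 and a = 395, so the bound is 41/395 = 0.1038.

0.104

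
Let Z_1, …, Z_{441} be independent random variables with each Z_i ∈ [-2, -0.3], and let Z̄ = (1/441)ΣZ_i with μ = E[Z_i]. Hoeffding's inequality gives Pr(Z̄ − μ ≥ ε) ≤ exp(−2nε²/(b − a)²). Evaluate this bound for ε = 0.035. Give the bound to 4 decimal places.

0.6881

Exponent: 2nε²/(b − a)² = 2·441·0.035² / 1.7² = 0.37386.
Bound = exp(−0.37386) = 0.68807.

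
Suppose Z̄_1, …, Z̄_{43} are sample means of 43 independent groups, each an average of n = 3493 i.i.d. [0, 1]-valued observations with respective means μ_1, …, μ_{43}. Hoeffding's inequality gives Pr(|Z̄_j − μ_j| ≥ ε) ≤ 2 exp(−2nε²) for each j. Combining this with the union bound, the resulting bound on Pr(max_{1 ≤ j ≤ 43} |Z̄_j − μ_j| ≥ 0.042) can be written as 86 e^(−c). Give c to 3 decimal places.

Union bound over the 43 events: Pr(max_{1 ≤ j ≤ 43} |Z̄_j − μ_j| ≥ 0.042) ≤ 43·2·exp(−2nε²) = 86 exp(−2·3493·0.042²).
So c = 2·3493·0.042² = 12.3233.

12.323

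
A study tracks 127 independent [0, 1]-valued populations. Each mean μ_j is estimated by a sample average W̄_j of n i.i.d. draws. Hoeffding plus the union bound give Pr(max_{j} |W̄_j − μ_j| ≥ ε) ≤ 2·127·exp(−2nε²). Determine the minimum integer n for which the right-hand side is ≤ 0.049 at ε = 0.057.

Need 2·127·exp(−2nε²) ≤ 0.049, i.e. exp(−2nε²) ≤ 0.049/254.
So 2nε² ≥ ln(254/0.049) = 8.553269.
Hence n ≥ 8.553269/(2·0.057²) = 1316.293.
The smallest integer n is 1317.

1317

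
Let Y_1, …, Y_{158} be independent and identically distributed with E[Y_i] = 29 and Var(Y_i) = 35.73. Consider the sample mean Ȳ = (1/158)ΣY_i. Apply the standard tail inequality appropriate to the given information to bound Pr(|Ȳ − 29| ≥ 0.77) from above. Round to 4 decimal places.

0.3814

With mean and variance of each term known, Chebyshev's inequality bounds the deviation of the sum (or sample mean).
Var(Ȳ) = Var(Y_i)/n = 35.73/158 = 0.22614.
Chebyshev: Pr(|Ȳ − 29| ≥ 0.77) ≤ Var(Ȳ)/(0.77)² = 35.73/(158·0.77²) = 0.3814.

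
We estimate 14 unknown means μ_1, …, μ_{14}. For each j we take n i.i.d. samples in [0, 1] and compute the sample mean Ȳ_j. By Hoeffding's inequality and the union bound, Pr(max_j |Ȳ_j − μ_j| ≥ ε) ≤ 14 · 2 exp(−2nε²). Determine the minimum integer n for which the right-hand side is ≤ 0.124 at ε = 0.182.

82

Need 2·14·exp(−2nε²) ≤ 0.124, i.e. exp(−2nε²) ≤ 0.124/28.
So 2nε² ≥ ln(28/0.124) = 5.419678.
Hence n ≥ 5.419678/(2·0.182²) = 81.809.
The smallest integer n is 82.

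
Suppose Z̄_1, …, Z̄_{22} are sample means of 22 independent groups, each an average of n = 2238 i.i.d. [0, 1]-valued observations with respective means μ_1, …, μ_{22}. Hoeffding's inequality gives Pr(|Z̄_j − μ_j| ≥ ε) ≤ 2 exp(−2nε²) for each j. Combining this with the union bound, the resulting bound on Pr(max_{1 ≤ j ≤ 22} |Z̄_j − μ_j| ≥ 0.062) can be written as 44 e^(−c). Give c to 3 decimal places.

Union bound over the 22 events: Pr(max_{1 ≤ j ≤ 22} |Z̄_j − μ_j| ≥ 0.062) ≤ 22·2·exp(−2nε²) = 44 exp(−2·2238·0.062²).
So c = 2·2238·0.062² = 17.2057.

17.206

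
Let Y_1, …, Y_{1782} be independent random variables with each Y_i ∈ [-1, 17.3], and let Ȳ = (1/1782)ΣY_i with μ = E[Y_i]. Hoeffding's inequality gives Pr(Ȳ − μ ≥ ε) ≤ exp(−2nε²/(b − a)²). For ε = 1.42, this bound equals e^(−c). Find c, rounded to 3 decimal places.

c = 2nε²/(b − a)² = 2·1782·1.42² / 18.3² = 21.4591.

21.459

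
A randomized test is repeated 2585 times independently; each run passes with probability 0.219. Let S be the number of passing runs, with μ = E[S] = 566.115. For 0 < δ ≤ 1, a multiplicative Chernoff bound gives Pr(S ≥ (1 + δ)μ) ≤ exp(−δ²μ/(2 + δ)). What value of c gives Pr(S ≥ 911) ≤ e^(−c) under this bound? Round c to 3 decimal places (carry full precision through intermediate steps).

Write 911 = (1 + δ)μ, so δ = 911/566.115 − 1 = 0.6092137…
Then the exponent is δ²μ/(2 + δ) = (911 − μ)² / (μ·(2 + δ)) = 80.525662.

80.526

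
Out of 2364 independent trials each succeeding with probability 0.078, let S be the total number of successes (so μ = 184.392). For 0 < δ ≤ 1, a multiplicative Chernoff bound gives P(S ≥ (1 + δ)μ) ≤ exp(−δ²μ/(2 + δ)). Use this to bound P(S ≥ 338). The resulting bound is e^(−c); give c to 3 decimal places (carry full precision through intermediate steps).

Write 338 = (1 + δ)μ, so δ = 338/184.392 − 1 = 0.8330513…
Then the exponent is δ²μ/(2 + δ) = (338 − μ)² / (μ·(2 + δ)) = 45.168030.

45.168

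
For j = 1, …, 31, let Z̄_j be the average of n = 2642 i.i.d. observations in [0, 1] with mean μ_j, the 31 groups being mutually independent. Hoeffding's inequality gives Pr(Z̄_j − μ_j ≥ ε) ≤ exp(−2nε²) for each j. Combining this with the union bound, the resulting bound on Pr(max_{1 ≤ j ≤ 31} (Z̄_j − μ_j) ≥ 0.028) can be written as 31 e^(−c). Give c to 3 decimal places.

4.143

Union bound over the 31 events: Pr(max_{1 ≤ j ≤ 31} (Z̄_j − μ_j) ≥ 0.028) ≤ 31·exp(−2nε²) = 31 exp(−2·2642·0.028²).
So c = 2·2642·0.028² = 4.1427.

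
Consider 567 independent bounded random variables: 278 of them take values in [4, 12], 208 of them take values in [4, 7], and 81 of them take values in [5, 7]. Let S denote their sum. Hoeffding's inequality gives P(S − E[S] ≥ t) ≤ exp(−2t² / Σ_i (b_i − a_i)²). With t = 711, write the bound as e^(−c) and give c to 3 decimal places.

50.582

Σ(b_i − a_i)² = 278·8² + 208·3² + 81·2² = 19988.
c = 2t² / 19988 = 2·711² / 19988 = 50.5824.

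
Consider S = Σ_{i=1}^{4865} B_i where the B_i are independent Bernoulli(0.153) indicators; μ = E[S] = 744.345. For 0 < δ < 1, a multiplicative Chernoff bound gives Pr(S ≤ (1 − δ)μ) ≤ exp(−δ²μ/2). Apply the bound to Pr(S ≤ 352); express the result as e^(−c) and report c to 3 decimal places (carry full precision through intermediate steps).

Write 352 = (1 − δ)μ, so δ = 1 − 352/744.345 = 0.527101…
Then the exponent is δ²μ/2 = (μ − 352)²/(2μ) = 103.402723.

103.403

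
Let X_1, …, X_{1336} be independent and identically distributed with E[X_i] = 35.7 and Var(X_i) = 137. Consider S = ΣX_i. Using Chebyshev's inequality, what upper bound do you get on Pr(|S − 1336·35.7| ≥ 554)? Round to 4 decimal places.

Var(S) = n·Var(X_i) = 1336·137 = 183032.
Chebyshev: Pr(|S − 1336·35.7| ≥ 554) ≤ Var(S)/554² = 183032/306916 = 0.5964.

0.5964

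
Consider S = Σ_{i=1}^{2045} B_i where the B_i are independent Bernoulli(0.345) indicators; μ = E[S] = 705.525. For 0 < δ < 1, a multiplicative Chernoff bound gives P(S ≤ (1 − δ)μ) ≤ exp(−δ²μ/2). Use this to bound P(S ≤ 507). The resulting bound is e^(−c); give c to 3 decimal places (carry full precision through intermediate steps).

27.931

Write 507 = (1 − δ)μ, so δ = 1 − 507/705.525 = 0.2813862…
Then the exponent is δ²μ/2 = (μ − 507)²/(2μ) = 27.931098.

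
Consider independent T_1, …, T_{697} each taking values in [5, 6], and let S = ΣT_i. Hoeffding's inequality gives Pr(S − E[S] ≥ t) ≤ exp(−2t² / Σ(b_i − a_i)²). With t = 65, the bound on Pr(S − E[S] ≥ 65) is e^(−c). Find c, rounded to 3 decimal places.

12.123

Σ(b_i − a_i)² = 697·(1)² = 697.
c = 2t²/697 = 2·65²/697 = 12.1234.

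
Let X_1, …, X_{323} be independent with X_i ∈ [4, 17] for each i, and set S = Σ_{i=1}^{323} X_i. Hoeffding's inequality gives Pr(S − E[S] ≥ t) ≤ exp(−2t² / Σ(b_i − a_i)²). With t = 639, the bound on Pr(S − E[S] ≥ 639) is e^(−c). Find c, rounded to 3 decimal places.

14.960

Σ(b_i − a_i)² = 323·(13)² = 54587.
c = 2t²/54587 = 2·639²/54587 = 14.9604.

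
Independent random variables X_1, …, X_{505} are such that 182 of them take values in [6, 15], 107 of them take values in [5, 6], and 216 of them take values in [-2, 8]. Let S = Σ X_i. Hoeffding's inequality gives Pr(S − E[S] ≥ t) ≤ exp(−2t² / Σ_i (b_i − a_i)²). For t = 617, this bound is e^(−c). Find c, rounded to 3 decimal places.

20.889

Σ(b_i − a_i)² = 182·9² + 107·1² + 216·10² = 36449.
c = 2t² / 36449 = 2·617² / 36449 = 20.8889.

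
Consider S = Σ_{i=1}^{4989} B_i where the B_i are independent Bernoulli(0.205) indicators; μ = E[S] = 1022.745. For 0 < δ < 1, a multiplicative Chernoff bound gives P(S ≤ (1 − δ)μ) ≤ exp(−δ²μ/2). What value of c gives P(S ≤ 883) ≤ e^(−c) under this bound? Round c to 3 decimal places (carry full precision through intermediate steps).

Write 883 = (1 − δ)μ, so δ = 1 − 883/1022.745 = 0.1366372…
Then the exponent is δ²μ/2 = (μ − 883)²/(2μ) = 9.547182.

9.547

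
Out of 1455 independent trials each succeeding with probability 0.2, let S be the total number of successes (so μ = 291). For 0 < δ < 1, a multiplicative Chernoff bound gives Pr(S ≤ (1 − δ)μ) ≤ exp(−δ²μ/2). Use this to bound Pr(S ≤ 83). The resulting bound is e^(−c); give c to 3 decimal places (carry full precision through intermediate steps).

Write 83 = (1 − δ)μ, so δ = 1 − 83/291 = 0.7147766…
Then the exponent is δ²μ/2 = (μ − 83)²/(2μ) = 74.336770.

74.337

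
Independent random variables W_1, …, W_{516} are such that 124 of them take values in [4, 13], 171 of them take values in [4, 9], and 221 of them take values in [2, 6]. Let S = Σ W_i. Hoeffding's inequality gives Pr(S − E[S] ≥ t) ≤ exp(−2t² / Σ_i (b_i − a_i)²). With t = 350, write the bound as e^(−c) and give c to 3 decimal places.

Σ(b_i − a_i)² = 124·9² + 171·5² + 221·4² = 17855.
c = 2t² / 17855 = 2·350² / 17855 = 13.7216.

13.722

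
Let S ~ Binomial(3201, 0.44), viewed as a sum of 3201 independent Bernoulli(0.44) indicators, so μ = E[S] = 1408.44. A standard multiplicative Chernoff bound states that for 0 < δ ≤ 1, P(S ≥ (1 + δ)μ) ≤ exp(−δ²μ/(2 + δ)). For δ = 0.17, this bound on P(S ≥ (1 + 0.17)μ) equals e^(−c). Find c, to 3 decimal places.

c = δ²μ/(2 + δ) = 0.17²·1408.44/(2 + 0.17) = 18.7576.

18.758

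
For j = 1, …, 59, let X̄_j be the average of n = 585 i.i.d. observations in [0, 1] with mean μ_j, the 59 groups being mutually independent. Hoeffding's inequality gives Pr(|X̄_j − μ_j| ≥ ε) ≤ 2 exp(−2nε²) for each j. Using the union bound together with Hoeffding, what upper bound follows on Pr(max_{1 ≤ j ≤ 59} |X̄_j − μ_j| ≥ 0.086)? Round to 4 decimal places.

Per-experiment Hoeffding bound: 2·exp(−2·585·0.086²) = 2·exp(−8.65332) = 0.00034909.
Union bound over 59 events: 59·0.00034909 = 0.02060.

0.0206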